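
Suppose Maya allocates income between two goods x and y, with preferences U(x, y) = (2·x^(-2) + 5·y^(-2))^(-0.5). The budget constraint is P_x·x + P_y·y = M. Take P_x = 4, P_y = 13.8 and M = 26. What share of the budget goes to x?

MU_x ∝ 2·x^(-3), MU_y ∝ 5·y^(-3), so MRS = (2/5)·(y/x)^(3) = P_x/P_y.
Hence y/x = ((5/2)·P_x/P_y)^(1/(3)), i.e. raised to the 1/3 power.
Substitute y = (y/x)·x into the budget: x* = M/(P_x + P_y·(y/x)).
Numerically y/x = 0.898201, so x* = 26/(4 + 13.8·0.898201) = 1.5858 and y* = 0.898201·1.5858 = 1.4244.
Expenditure on x: 4·1.5858 = 6.3433; share = 0.244.

share on x = 0.244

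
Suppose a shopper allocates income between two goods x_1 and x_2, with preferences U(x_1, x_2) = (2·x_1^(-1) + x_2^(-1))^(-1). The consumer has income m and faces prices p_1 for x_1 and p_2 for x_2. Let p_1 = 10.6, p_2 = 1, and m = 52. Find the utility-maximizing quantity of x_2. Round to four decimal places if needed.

x_2* = 9.2785

With the ratio pinned down, the budget gives x_1* = m/(p_1 + p_2·(x_2/x_1)) and x_2* = (x_2/x_1)·x_1*.
Numerically x_2/x_1 = 2.302173, so x_1* = 52/(10.6 + 1·2.302173) = 4.0303 and x_2* = 2.302173·4.0303 = 9.2785.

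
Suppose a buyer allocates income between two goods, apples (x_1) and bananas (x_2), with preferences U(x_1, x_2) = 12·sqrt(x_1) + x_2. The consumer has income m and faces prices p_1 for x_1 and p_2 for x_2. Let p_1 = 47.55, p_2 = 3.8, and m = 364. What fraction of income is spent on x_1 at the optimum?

share on x_1 = 0.03

MU_x_1 = 6/√x_1, MU_x_2 = 1. Tangency: 6/√x_1 = p_1/p_2.
Solve: √x_1 = 6·p_2/p_1, so x_1*(p_1,p_2) = (6·p_2/p_1)², and x_2* = (m − p_1·x_1*)/p_2.
Plugging in: x_1* = (6·3.8/47.55)² = 0.2299, x_2* = 92.9125.
Expenditure on x_1: 47.55·0.2299 = 10.9325; share = 0.03.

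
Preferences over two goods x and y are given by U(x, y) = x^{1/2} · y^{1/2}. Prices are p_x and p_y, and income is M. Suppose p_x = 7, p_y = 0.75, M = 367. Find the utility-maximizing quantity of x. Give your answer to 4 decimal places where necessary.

x* = 26.2143

The MRS is y/x. Set MRS = p_x/p_y.
So 0.5·p_y·y = 0.5·p_x·x; combined with the budget, a share 0.5 of income goes to x.
Demand: x*(p_x,p_y,M) = 0.5·M/p_x and y* = 0.5·M/p_y.
At p_x=7, p_y=0.75, M=367: x* = 0.5·367/7 = 26.2143.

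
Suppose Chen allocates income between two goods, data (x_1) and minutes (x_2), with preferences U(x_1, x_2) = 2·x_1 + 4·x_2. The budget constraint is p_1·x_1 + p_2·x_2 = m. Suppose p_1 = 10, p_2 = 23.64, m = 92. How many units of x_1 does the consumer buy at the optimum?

x_1* = 9.2

Perfect substitutes: compare marginal utility per dollar. 2/p_1 vs 4/p_2 → 0.2 vs 0.1692.
x_1 gives more utility per dollar, so spend all income on x_1: x_1* = m/p_1, x_2* = 0.
Numerically: x_1* = 9.2, x_2* = 0.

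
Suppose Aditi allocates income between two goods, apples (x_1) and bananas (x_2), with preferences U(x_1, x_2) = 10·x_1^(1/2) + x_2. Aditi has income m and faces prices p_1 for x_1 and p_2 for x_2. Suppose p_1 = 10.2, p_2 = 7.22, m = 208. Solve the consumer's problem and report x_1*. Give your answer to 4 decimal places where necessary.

x_1* = 12.526

Solve: √x_1 = 5·p_2/p_1, so x_1*(p_1,p_2) = (5·p_2/p_1)², and x_2* = (m − p_1·x_1*)/p_2.
Plugging in: x_1* = (5·7.22/10.2)² = 12.526.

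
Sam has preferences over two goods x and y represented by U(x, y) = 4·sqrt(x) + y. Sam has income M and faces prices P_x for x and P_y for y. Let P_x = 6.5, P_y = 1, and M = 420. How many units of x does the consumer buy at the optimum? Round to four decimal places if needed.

x* = 0.0947

Thus x* = (2·P_y/P_x)² — independent of M — with the rest of income spent on y.
Plugging in: x* = (2·1/6.5)² = 0.0947.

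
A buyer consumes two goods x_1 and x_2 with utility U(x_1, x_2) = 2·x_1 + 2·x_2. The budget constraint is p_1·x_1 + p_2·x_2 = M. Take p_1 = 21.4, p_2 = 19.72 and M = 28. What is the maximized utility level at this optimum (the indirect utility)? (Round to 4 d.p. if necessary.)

Perfect substitutes: compare marginal utility per dollar. 2/p_1 vs 2/p_2 → 0.0935 vs 0.1014.
x_2 gives more utility per dollar, so spend all income on x_2: x_2* = M/p_2, x_1* = 0.
Numerically: x_1* = 0, x_2* = 1.4199.
Utility at the optimum: U(0, 1.4199) = 2.8398.

V = 2.8398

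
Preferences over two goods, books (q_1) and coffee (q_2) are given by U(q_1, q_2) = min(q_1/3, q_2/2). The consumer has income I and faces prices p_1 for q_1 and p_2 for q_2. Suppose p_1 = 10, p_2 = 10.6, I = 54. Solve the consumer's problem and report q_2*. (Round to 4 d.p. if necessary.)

q_2* = 2.1094

Leontief preferences: the optimum is at the kink where q_1/3 = q_2/2, i.e. q_2 = (2/3)·q_1.
Budget: p_1·q_1 + p_2·(2/3)·q_1 = I, so (3·p_1 + 2·p_2)·q_1 = 3·I.
Demand: q_1*(p_1,p_2,I) = 3·I/(3·p_1 + 2·p_2), q_2* = 2·I/(3·p_1 + 2·p_2).
Here 3·10 + 2·10.6 = 51.2, giving q_2* = 2.1094.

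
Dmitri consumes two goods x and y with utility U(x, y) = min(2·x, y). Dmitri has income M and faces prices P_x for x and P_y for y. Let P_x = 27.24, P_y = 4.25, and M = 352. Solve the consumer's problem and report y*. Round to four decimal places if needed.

y* = 19.6978

Leontief preferences: the optimum is at the kink where x/1 = y/2, i.e. y = 2·x.
Budget: P_x·x + P_y·2·x = M, so (P_x + 2·P_y)·x = M.
Demand: x*(P_x,P_y,M) = M/(P_x + 2·P_y), y* = 2·M/(P_x + 2·P_y).
Here 27.24 + 2·4.25 = 35.74, giving y* = 19.6978.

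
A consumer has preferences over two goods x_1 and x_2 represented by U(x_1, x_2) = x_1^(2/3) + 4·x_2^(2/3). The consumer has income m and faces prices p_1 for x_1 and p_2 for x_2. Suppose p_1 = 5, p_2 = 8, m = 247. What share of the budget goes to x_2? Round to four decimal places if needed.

Substitute x_2 = (x_2/x_1)·x_1 into the budget: x_1* = m/(p_1 + p_2·(x_2/x_1)).
Numerically x_2/x_1 = 15.625, so x_1* = 247/(5 + 8·15.625) = 1.9 and x_2* = 15.625·1.9 = 29.6875.
Expenditure on x_2: 8·29.6875 = 237.5; share = 0.9615.

share on x_2 = 0.9615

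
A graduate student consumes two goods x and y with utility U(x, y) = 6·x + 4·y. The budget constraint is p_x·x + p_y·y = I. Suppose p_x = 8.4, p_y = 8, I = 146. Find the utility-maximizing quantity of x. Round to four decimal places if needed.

x* = 17.381

x gives more utility per dollar, so spend all income on x: x* = I/p_x, y* = 0.
Numerically: x* = 17.381, y* = 0.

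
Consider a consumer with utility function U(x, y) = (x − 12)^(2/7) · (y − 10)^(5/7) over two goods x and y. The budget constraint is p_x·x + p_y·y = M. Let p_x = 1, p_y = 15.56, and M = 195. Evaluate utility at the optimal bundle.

V = 2.1208

MRS = (2/5)·(y−10)/(x−12). Tangency with p_x/p_y gives y−10 = (5/2)·(p_x/p_y)·(x−12).
After buying the subsistence bundle (12, 10), a share 2/7 of the remaining income goes to x: x* = 12 + 2/7·(M − 12p_x − 10p_y)/p_x.
Discretionary income = 195 − 12·1 − 10·15.56 = 27.4; x* = 12 + 2/7·27.4/1 = 19.8286; y* = 10 + 5/7·27.4/15.56 = 11.2578.
Utility at the optimum: U(19.8286, 11.2578) = 2.1208.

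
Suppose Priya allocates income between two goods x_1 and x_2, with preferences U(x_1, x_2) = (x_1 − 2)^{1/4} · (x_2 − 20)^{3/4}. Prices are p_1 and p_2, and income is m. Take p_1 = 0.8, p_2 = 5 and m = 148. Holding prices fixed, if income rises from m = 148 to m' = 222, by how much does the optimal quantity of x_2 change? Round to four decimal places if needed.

Δx_2* = 11.1

MRS = (1/3)·(x_2−20)/(x_1−2). Tangency with p_1/p_2 gives x_2−20 = 3·(p_1/p_2)·(x_1−2).
Substituting into the budget: x_1* = 2 + 0.25·(m − 2·p_1 − 20·p_2)/p_1, and x_2* = 20 + 0.75·(…)/p_2.
Discretionary income = 148 − 2·0.8 − 20·5 = 46.4; x_2* = 20 + 0.75·46.4/5 = 26.96.
At m' = 222: x_2* = 38.06. Change: 38.06 − 26.96 = 11.1.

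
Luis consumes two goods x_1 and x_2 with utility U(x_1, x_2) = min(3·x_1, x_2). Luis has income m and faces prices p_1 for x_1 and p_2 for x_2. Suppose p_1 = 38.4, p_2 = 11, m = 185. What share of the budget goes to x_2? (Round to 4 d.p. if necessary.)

Leontief preferences: the optimum is at the kink where x_1/1 = x_2/3, i.e. x_2 = 3·x_1.
Budget: p_1·x_1 + p_2·3·x_1 = m, so (p_1 + 3·p_2)·x_1 = m.
Demand: x_1*(p_1,p_2,m) = m/(p_1 + 3·p_2), x_2* = 3·m/(p_1 + 3·p_2).
Here 38.4 + 3·11 = 71.4, giving x_1* = 2.591 and x_2* = 7.7731.
Expenditure on x_2: 11·7.7731 = 85.5042; share = 0.4622.

share on x_2 = 0.4622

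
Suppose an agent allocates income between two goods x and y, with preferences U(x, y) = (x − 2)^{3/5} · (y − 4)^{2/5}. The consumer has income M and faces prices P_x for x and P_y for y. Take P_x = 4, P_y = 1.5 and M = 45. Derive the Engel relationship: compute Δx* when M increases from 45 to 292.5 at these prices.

This is Cobb-Douglas in (x−2, y−4): tangency gives 0.6·P_y·(y−4) = 0.4·P_x·(x−2).
After buying the subsistence bundle (2, 4), a share 0.6 of the remaining income goes to x: x* = 2 + 0.6·(M − 2P_x − 4P_y)/P_x.
Discretionary income = 45 − 2·4 − 4·1.5 = 31; x* = 2 + 0.6·31/4 = 6.65.
At M' = 292.5: x* = 43.775. Change: 43.775 − 6.65 = 37.125.

Δx* = 37.125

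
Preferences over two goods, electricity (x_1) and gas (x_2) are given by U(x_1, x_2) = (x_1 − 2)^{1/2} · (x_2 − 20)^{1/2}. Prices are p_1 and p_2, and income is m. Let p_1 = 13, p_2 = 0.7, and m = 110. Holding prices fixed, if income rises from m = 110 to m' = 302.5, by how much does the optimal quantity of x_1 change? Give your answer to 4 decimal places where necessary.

Δx_1* = 7.4038

This is Cobb-Douglas in (x_1−2, x_2−20): tangency gives 0.5·p_2·(x_2−20) = 0.5·p_1·(x_1−2).
Substituting into the budget: x_1* = 2 + 0.5·(m − 2·p_1 − 20·p_2)/p_1, and x_2* = 20 + 0.5·(…)/p_2.
Discretionary income = 110 − 2·13 − 20·0.7 = 70; x_1* = 2 + 0.5·70/13 = 4.6923.
At m' = 302.5: x_1* = 12.0962. Change: 12.0962 − 4.6923 = 7.4038.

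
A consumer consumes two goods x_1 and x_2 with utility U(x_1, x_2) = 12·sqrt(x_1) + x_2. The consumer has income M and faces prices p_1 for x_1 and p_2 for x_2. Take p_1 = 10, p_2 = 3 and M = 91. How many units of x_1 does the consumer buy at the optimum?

MU_x_1 = 6/√x_1, MU_x_2 = 1. Tangency: 6/√x_1 = p_1/p_2.
Solve: √x_1 = 6·p_2/p_1, so x_1*(p_1,p_2) = (6·p_2/p_1)², and x_2* = (M − p_1·x_1*)/p_2.
Plugging in: x_1* = (6·3/10)² = 3.24.

x_1* = 3.24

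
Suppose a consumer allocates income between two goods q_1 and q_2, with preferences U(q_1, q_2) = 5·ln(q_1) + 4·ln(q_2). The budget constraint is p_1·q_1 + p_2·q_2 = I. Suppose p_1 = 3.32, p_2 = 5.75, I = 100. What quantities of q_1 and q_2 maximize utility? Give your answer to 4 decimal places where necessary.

q_1* = 16.7336, q_2* = 7.7295

The MRS is (5/4)·q_2/q_1. Set MRS = p_1/p_2.
So 5·p_2·q_2 = 4·p_1·q_1; combined with the budget, a share 5/9 of income goes to q_1.
Demand: q_1*(p_1,p_2,I) = 5/9·I/p_1 and q_2* = 4/9·I/p_2.
At p_1=3.32, p_2=5.75, I=100: q_1* = 5/9·100/3.32 = 16.7336, q_2* = 7.7295.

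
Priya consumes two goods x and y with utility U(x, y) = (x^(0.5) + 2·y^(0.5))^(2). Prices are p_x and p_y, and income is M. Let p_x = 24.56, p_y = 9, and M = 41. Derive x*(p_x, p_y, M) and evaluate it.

x* = 0.1401

From the CES first-order condition, (1/2)·(y/x)^(0.5) = p_x/p_y.
Solve for the ratio: y/x = [2·p_x/p_y]^(2).
With the ratio pinned down, the budget gives x* = M/(p_x + p_y·(y/x)) and y* = (y/x)·x*.
Numerically y/x = 29.787338, so x* = 41/(24.56 + 9·29.787338) = 0.1401.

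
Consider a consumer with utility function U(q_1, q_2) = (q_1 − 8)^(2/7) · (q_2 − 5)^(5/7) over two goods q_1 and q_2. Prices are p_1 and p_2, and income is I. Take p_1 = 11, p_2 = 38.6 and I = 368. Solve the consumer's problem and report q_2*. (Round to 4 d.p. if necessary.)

Let q_1' = q_1−8, q_2' = q_2−5. MRS = (2/5)·q_2'/q_1' = p_1/p_2.
After buying the subsistence bundle (8, 5), a share 2/7 of the remaining income goes to q_1: q_1* = 8 + 2/7·(I − 8p_1 − 5p_2)/p_1.
Discretionary income = 368 − 8·11 − 5·38.6 = 87; q_2* = 5 + 5/7·87/38.6 = 6.6099.

q_2* = 6.6099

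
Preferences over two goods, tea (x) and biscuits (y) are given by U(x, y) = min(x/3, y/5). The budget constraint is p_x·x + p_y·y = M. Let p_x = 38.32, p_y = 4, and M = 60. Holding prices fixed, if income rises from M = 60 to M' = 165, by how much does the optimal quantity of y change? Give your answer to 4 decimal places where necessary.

With perfect complements, no substitution: consume in ratio x:y = 3:5.
Budget: p_x·x + p_y·(5/3)·x = M, so (3·p_x + 5·p_y)·x = 3·M.
Demand: x*(p_x,p_y,M) = 3·M/(3·p_x + 5·p_y), y* = 5·M/(3·p_x + 5·p_y).
Here 3·38.32 + 5·4 = 134.96, giving y* = 2.2229.
At M' = 165: y* = 6.1129. Change: 6.1129 − 2.2229 = 3.89.

Δy* = 3.89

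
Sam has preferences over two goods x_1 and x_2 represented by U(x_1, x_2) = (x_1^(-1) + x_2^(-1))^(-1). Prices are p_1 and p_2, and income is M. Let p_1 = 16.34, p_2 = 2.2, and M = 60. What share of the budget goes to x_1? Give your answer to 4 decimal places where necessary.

From the CES first-order condition, (x_2/x_1)^(2) = p_1/p_2.
Hence x_2/x_1 = (p_1/p_2)^(1/(2)), i.e. raised to the 0.5 power.
Substitute x_2 = (x_2/x_1)·x_1 into the budget: x_1* = M/(p_1 + p_2·(x_2/x_1)).
Numerically x_2/x_1 = 2.725302, so x_1* = 60/(16.34 + 2.2·2.725302) = 2.6863 and x_2* = 2.725302·2.6863 = 7.3209.
Expenditure on x_1: 16.34·2.6863 = 43.8939; share = 0.7316.

share on x_1 = 0.7316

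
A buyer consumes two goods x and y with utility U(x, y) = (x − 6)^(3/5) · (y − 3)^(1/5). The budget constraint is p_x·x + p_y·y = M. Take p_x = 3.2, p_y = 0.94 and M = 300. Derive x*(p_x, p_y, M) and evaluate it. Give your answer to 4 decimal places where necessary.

x* = 71.1516

This is Cobb-Douglas in (x−6, y−3): tangency gives 0.6·p_y·(y−3) = 0.2·p_x·(x−6).
After buying the subsistence bundle (6, 3), a share 0.75 of the remaining income goes to x: x* = 6 + 0.75·(M − 6p_x − 3p_y)/p_x.
Discretionary income = 300 − 6·3.2 − 3·0.94 = 277.98; x* = 6 + 0.75·277.98/3.2 = 71.1516.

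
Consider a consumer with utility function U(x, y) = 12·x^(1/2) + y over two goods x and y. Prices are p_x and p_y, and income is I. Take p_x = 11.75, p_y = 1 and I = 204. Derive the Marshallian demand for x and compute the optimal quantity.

x* = 0.2608

MU_x = 6/√x, MU_y = 1. Tangency: 6/√x = p_x/p_y.
Thus x* = (6·p_y/p_x)² — independent of I — with the rest of income spent on y.
Plugging in: x* = (6·1/11.75)² = 0.2608.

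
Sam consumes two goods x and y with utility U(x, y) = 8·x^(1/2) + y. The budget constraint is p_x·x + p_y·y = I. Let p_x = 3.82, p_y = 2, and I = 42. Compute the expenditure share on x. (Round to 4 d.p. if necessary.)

Utility is quasi-linear in y; the FOC for x is 4/√x = p_x/p_y.
Solve: √x = 4·p_y/p_x, so x*(p_x,p_y) = (4·p_y/p_x)², and y* = (I − p_x·x*)/p_y.
Plugging in: x* = (4·2/3.82)² = 4.3858, y* = 12.623.
Expenditure on x: 3.82·4.3858 = 16.7539; share = 0.3989.

share on x = 0.3989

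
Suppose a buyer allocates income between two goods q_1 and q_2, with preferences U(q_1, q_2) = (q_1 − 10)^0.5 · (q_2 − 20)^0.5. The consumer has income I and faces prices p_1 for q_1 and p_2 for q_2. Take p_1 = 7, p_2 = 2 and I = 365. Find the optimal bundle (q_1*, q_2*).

q_1* = 28.2143, q_2* = 83.75

MRS = (q_2−20)/(q_1−10). Tangency with p_1/p_2 gives q_2−20 = (p_1/p_2)·(q_1−10).
After buying the subsistence bundle (10, 20), a share 0.5 of the remaining income goes to q_1: q_1* = 10 + 0.5·(I − 10p_1 − 20p_2)/p_1.
Discretionary income = 365 − 10·7 − 20·2 = 255; q_1* = 10 + 0.5·255/7 = 28.2143; q_2* = 20 + 0.5·255/2 = 83.75.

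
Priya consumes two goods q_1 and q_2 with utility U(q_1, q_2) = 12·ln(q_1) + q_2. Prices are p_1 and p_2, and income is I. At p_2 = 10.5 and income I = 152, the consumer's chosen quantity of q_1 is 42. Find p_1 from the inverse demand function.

Set MRS = p_1/p_2: (12/q_1)/1 = p_1/p_2.
So q_1*(p_1,p_2) = 12·p_2/p_1, independent of income; and q_2* = (I − 12·p_2)/p_2.
Set q_1* = 42 in the demand function and solve for p_1: p_1 = 3.

p_1 = 3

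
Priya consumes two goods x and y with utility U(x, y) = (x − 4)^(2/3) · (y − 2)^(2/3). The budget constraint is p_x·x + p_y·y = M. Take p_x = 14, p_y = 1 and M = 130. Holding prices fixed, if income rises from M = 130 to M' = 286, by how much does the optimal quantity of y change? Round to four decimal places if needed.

After buying the subsistence bundle (4, 2), a share 0.5 of the remaining income goes to x: x* = 4 + 0.5·(M − 4p_x − 2p_y)/p_x.
Discretionary income = 130 − 4·14 − 2·1 = 72; y* = 2 + 0.5·72/1 = 38.
At M' = 286: y* = 116. Change: 116 − 38 = 78.

Δy* = 78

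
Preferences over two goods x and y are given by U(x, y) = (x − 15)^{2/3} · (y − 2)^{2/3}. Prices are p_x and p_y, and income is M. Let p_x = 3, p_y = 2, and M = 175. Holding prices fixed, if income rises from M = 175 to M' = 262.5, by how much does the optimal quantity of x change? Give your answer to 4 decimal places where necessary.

MRS = (y−2)/(x−15). Tangency with p_x/p_y gives y−2 = (p_x/p_y)·(x−15).
After buying the subsistence bundle (15, 2), a share 0.5 of the remaining income goes to x: x* = 15 + 0.5·(M − 15p_x − 2p_y)/p_x.
Discretionary income = 175 − 15·3 − 2·2 = 126; x* = 15 + 0.5·126/3 = 36.
At M' = 262.5: x* = 50.5833. Change: 50.5833 − 36 = 14.5833.

Δx* = 14.5833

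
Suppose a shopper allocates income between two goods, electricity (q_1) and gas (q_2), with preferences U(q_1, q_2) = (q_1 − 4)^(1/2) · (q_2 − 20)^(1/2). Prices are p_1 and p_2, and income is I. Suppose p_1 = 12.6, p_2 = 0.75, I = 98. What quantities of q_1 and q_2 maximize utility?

q_1* = 5.2937, q_2* = 41.7333

Discretionary income = 98 − 4·12.6 − 20·0.75 = 32.6; q_1* = 4 + 0.5·32.6/12.6 = 5.2937; q_2* = 20 + 0.5·32.6/0.75 = 41.7333.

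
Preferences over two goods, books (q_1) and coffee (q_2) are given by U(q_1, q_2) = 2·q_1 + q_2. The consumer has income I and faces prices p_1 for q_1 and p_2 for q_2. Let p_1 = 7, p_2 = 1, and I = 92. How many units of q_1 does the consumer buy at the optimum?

q_1* = 0

q_2 gives more utility per dollar, so spend all income on q_2: q_2* = I/p_2, q_1* = 0.
Numerically: q_1* = 0, q_2* = 92.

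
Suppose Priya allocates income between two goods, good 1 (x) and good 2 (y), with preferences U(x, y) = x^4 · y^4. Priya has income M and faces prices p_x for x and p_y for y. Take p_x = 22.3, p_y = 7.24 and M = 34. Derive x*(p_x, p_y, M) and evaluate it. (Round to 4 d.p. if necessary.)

x* = 0.7623

MU_x/MU_y = (4·y)/(4·x); tangency sets this equal to p_x/p_y.
So 4·p_y·y = 4·p_x·x; combined with the budget, a share 0.5 of income goes to x.
Demand: x*(p_x,p_y,M) = 0.5·M/p_x and y* = 0.5·M/p_y.
At p_x=22.3, p_y=7.24, M=34: x* = 0.5·34/22.3 = 0.7623.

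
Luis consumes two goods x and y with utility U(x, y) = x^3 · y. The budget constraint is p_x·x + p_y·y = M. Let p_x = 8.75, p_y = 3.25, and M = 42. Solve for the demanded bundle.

x* = 3.6, y* = 3.2308

Tangency: MRS = 3·y/x = p_x/p_y.
So 3·p_y·y = p_x·x; combined with the budget, a share 0.75 of income goes to x.
Demand: x*(p_x,p_y,M) = 0.75·M/p_x and y* = 0.25·M/p_y.
At p_x=8.75, p_y=3.25, M=42: x* = 0.75·42/8.75 = 3.6, y* = 3.2308.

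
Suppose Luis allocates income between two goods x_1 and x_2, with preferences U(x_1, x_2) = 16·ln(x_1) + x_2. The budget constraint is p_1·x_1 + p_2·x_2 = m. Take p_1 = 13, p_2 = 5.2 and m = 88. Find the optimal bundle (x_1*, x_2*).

Set MRS = p_1/p_2: (16/x_1)/1 = p_1/p_2.
So x_1*(p_1,p_2) = 16·p_2/p_1, independent of income; and x_2* = (m − 16·p_2)/p_2.
At the given prices: x_1* = 16·5.2/13 = 6.4, and x_2* = 0.9231.

x_1* = 6.4, x_2* = 0.9231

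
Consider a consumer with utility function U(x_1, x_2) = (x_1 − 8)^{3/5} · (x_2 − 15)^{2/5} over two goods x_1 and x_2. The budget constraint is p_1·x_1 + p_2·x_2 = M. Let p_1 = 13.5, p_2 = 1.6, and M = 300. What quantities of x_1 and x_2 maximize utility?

x_1* = 15.4667, x_2* = 57

Substituting into the budget: x_1* = 8 + 0.6·(M − 8·p_1 − 15·p_2)/p_1, and x_2* = 15 + 0.4·(…)/p_2.
Discretionary income = 300 − 8·13.5 − 15·1.6 = 168; x_1* = 8 + 0.6·168/13.5 = 15.4667; x_2* = 15 + 0.4·168/1.6 = 57.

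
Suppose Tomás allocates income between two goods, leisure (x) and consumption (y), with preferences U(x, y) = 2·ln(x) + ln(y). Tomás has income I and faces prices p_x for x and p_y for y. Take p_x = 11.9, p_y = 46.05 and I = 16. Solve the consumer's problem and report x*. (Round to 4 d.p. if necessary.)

Demand: x*(p_x,p_y,I) = 2/3·I/p_x and y* = 1/3·I/p_y.
At p_x=11.9, p_y=46.05, I=16: x* = 2/3·16/11.9 = 0.8964.

x* = 0.8964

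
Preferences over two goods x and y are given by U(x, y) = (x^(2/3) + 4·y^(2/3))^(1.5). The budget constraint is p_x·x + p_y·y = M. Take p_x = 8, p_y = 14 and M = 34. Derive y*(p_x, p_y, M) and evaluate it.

MRS = MU_x/MU_y = (1/4)·(y/x)^(1/3). Set equal to p_x/p_y.
Hence y/x = (4·p_x/p_y)^(1/(1/3)), i.e. raised to the 3 power.
Substitute y = (y/x)·x into the budget: x* = M/(p_x + p_y·(y/x)).
Numerically y/x = 11.941691, so x* = 34/(8 + 14·11.941691) = 0.1941 and y* = 11.941691·0.1941 = 2.3177.

y* = 2.3177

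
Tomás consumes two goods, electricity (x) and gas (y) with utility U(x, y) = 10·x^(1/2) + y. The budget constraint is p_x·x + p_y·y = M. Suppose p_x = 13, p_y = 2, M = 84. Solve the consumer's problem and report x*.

Solve: √x = 5·p_y/p_x, so x*(p_x,p_y) = (5·p_y/p_x)², and y* = (M − p_x·x*)/p_y.
Plugging in: x* = (5·2/13)² = 0.5917.

x* = 0.5917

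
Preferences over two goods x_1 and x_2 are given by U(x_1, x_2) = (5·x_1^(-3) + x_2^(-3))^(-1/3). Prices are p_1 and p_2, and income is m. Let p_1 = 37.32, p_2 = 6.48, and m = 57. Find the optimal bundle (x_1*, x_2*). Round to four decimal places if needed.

x_1* = 1.2945, x_2* = 1.341

From the CES first-order condition, 5·(x_2/x_1)^(4) = p_1/p_2.
Hence x_2/x_1 = ((1/5)·p_1/p_2)^(1/(4)), i.e. raised to the 0.25 power.
With the ratio pinned down, the budget gives x_1* = m/(p_1 + p_2·(x_2/x_1)) and x_2* = (x_2/x_1)·x_1*.
Numerically x_2/x_1 = 1.035975, so x_1* = 57/(37.32 + 6.48·1.035975) = 1.2945 and x_2* = 1.035975·1.2945 = 1.341.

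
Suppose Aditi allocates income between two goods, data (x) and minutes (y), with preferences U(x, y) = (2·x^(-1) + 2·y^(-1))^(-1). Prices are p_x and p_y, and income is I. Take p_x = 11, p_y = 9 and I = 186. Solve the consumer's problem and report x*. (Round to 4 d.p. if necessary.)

x* = 8.8783

MRS = MU_x/MU_y = (y/x)^(2). Set equal to p_x/p_y.
Hence y/x = (p_x/p_y)^(1/(2)), i.e. raised to the 0.5 power.
With the ratio pinned down, the budget gives x* = I/(p_x + p_y·(y/x)) and y* = (y/x)·x*.
Numerically y/x = 1.105542, so x* = 186/(11 + 9·1.105542) = 8.8783.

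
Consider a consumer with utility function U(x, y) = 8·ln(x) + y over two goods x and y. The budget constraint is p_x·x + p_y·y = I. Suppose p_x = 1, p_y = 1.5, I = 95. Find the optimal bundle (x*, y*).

Set MRS = p_x/p_y: (8/x)/1 = p_x/p_y.
So x*(p_x,p_y) = 8·p_y/p_x, independent of income; and y* = (I − 8·p_y)/p_y.
At the given prices: x* = 8·1.5/1 = 12, and y* = 55.3333.

x* = 12, y* = 55.3333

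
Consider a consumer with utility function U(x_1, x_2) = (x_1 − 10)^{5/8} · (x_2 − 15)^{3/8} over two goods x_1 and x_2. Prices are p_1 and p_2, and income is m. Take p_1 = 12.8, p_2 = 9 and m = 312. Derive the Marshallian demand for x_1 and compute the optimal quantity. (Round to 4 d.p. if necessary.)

MRS = (5/3)·(x_2−15)/(x_1−10). Tangency with p_1/p_2 gives x_2−15 = (3/5)·(p_1/p_2)·(x_1−10).
After buying the subsistence bundle (10, 15), a share 0.625 of the remaining income goes to x_1: x_1* = 10 + 0.625·(m − 10p_1 − 15p_2)/p_1.
Discretionary income = 312 − 10·12.8 − 15·9 = 49; x_1* = 10 + 0.625·49/12.8 = 12.3926.

x_1* = 12.3926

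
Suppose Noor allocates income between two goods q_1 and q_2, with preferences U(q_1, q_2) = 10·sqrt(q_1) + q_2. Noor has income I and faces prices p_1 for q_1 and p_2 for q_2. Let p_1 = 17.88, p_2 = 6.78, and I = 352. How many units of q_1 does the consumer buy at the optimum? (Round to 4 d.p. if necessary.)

MU_q_1 = 5/√q_1, MU_q_2 = 1. Tangency: 5/√q_1 = p_1/p_2.
Thus q_1* = (5·p_2/p_1)² — independent of I — with the rest of income spent on q_2.
Plugging in: q_1* = (5·6.78/17.88)² = 3.5947.

q_1* = 3.5947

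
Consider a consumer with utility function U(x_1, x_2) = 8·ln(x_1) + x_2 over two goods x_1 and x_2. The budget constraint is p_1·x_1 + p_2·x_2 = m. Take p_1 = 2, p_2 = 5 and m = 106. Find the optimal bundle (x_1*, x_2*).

MU_x_1 = 8/x_1, MU_x_2 = 1. Tangency: 8/x_1 = p_1/p_2.
So x_1*(p_1,p_2) = 8·p_2/p_1, independent of income; and x_2* = (m − 8·p_2)/p_2.
At the given prices: x_1* = 8·5/2 = 20, and x_2* = 13.2.

x_1* = 20, x_2* = 13.2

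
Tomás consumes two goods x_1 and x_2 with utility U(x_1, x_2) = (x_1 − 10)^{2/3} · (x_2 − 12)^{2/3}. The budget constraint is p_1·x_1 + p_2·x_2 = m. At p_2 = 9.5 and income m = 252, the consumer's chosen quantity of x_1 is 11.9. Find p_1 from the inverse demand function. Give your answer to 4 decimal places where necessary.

This is Cobb-Douglas in (x_1−10, x_2−12): tangency gives 2/3·p_2·(x_2−12) = 2/3·p_1·(x_1−10).
After buying the subsistence bundle (10, 12), a share 0.5 of the remaining income goes to x_1: x_1* = 10 + 0.5·(m − 10p_1 − 12p_2)/p_1.
Set x_1* = 11.9 in the demand function and solve for p_1: p_1 = 10.

p_1 = 10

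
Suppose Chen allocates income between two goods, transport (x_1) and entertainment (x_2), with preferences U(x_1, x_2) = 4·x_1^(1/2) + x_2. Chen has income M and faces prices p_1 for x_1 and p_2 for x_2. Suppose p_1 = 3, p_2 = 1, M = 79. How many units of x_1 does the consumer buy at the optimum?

Set MRS = p_1/p_2: 2·x_1^(−1/2) = p_1/p_2.
Thus x_1* = (2·p_2/p_1)² — independent of M — with the rest of income spent on x_2.
Plugging in: x_1* = (2·1/3)² = 0.4444.

x_1* = 0.4444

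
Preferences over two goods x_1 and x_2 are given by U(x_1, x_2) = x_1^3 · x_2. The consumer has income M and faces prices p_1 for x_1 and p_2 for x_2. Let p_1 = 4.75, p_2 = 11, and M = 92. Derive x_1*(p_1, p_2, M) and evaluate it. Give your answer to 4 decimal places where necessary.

MU_x_1/MU_x_2 = (3·x_2)/(x_1); tangency sets this equal to p_1/p_2.
So 3·p_2·x_2 = p_1·x_1; combined with the budget, a share 0.75 of income goes to x_1.
Demand: x_1*(p_1,p_2,M) = 0.75·M/p_1 and x_2* = 0.25·M/p_2.
At p_1=4.75, p_2=11, M=92: x_1* = 0.75·92/4.75 = 14.5263.

x_1* = 14.5263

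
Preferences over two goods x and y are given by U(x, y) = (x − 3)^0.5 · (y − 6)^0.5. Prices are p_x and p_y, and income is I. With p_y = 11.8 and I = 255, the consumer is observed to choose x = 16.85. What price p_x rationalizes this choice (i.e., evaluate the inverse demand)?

MRS = (y−6)/(x−3). Tangency with p_x/p_y gives y−6 = (p_x/p_y)·(x−3).
After buying the subsistence bundle (3, 6), a share 0.5 of the remaining income goes to x: x* = 3 + 0.5·(I − 3p_x − 6p_y)/p_x.
Set x* = 16.85 in the demand function and solve for p_x: p_x = 6.

p_x = 6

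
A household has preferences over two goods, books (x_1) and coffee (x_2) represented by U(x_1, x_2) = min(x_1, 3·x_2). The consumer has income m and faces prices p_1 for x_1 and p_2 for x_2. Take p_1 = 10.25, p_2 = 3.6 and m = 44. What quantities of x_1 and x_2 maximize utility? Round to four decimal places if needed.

With perfect complements, no substitution: consume in ratio x_1:x_2 = 3:1.
Budget: p_1·x_1 + p_2·(1/3)·x_1 = m, so (3·p_1 + p_2)·x_1 = 3·m.
Demand: x_1*(p_1,p_2,m) = 3·m/(3·p_1 + p_2), x_2* = m/(3·p_1 + p_2).
Here 3·10.25 + 3.6 = 34.35, giving x_1* = 3.8428 and x_2* = 1.2809.

x_1* = 3.8428, x_2* = 1.2809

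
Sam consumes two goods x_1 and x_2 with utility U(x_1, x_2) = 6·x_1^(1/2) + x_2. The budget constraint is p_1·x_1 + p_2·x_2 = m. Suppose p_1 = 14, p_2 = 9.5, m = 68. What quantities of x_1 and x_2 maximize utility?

MU_x_1 = 3/√x_1, MU_x_2 = 1. Tangency: 3/√x_1 = p_1/p_2.
Solve: √x_1 = 3·p_2/p_1, so x_1*(p_1,p_2) = (3·p_2/p_1)², and x_2* = (m − p_1·x_1*)/p_2.
Plugging in: x_1* = (3·9.5/14)² = 4.1441, x_2* = 1.0508.

x_1* = 4.1441, x_2* = 1.0508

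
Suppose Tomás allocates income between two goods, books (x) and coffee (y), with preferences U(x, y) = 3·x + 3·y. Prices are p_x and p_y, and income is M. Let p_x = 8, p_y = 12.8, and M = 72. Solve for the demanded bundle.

x* = 9, y* = 0

Perfect substitutes: compare marginal utility per dollar. 3/p_x vs 3/p_y → 0.375 vs 0.2344.
x gives more utility per dollar, so spend all income on x: x* = M/p_x, y* = 0.
Numerically: x* = 9, y* = 0.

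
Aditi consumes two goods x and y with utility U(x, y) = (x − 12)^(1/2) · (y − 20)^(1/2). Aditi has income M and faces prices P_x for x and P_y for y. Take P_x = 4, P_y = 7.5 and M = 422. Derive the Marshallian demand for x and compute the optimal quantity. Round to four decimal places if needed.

x* = 40

Let x' = x−12, y' = y−20. MRS = y'/x' = P_x/P_y.
After buying the subsistence bundle (12, 20), a share 0.5 of the remaining income goes to x: x* = 12 + 0.5·(M − 12P_x − 20P_y)/P_x.
Discretionary income = 422 − 12·4 − 20·7.5 = 224; x* = 12 + 0.5·224/4 = 40.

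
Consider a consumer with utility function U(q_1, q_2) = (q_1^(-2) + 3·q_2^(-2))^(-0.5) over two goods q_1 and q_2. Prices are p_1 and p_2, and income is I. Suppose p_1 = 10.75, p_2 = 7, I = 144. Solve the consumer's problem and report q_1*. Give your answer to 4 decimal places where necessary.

MRS = MU_q_1/MU_q_2 = (1/3)·(q_2/q_1)^(3). Set equal to p_1/p_2.
Hence q_2/q_1 = (3·p_1/p_2)^(1/(3)), i.e. raised to the 1/3 power.
With the ratio pinned down, the budget gives q_1* = I/(p_1 + p_2·(q_2/q_1)) and q_2* = (q_2/q_1)·q_1*.
Numerically q_2/q_1 = 1.663964, so q_1* = 144/(10.75 + 7·1.663964) = 6.4292.

q_1* = 6.4292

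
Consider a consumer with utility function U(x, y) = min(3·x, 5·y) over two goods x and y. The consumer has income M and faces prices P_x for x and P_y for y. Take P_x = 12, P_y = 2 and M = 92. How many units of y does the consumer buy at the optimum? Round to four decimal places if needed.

y* = 4.1818

With perfect complements, no substitution: consume in ratio x:y = 5:3.
Budget: P_x·x + P_y·(3/5)·x = M, so (5·P_x + 3·P_y)·x = 5·M.
Demand: x*(P_x,P_y,M) = 5·M/(5·P_x + 3·P_y), y* = 3·M/(5·P_x + 3·P_y).
Here 5·12 + 3·2 = 66, giving y* = 4.1818.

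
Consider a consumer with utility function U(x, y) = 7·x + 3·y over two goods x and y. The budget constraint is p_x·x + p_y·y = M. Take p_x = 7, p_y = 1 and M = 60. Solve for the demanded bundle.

x* = 0, y* = 60

Perfect substitutes: compare marginal utility per dollar. 7/p_x vs 3/p_y → 1 vs 3.
y gives more utility per dollar, so spend all income on y: y* = M/p_y, x* = 0.
Numerically: x* = 0, y* = 60.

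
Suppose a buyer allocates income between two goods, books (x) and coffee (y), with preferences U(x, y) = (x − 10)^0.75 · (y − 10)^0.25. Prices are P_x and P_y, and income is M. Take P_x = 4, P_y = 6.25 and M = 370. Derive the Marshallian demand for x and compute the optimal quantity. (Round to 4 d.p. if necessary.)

This is Cobb-Douglas in (x−10, y−10): tangency gives 0.75·P_y·(y−10) = 0.25·P_x·(x−10).
After buying the subsistence bundle (10, 10), a share 0.75 of the remaining income goes to x: x* = 10 + 0.75·(M − 10P_x − 10P_y)/P_x.
Discretionary income = 370 − 10·4 − 10·6.25 = 267.5; x* = 10 + 0.75·267.5/4 = 60.1562.

x* = 60.1562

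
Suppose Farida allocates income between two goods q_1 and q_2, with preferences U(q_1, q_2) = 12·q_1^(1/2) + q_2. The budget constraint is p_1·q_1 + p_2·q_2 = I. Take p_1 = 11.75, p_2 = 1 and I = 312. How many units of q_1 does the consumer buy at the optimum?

q_1* = 0.2608

MU_q_1 = 6/√q_1, MU_q_2 = 1. Tangency: 6/√q_1 = p_1/p_2.
Thus q_1* = (6·p_2/p_1)² — independent of I — with the rest of income spent on q_2.
Plugging in: q_1* = (6·1/11.75)² = 0.2608.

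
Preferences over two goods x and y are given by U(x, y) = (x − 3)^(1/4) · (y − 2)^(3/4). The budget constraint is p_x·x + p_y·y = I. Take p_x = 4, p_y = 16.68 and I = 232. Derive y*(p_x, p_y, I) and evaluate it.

Let x' = x−3, y' = y−2. MRS = (1/3)·y'/x' = p_x/p_y.
After buying the subsistence bundle (3, 2), a share 0.25 of the remaining income goes to x: x* = 3 + 0.25·(I − 3p_x − 2p_y)/p_x.
Discretionary income = 232 − 3·4 − 2·16.68 = 186.64; y* = 2 + 0.75·186.64/16.68 = 10.3921.

y* = 10.3921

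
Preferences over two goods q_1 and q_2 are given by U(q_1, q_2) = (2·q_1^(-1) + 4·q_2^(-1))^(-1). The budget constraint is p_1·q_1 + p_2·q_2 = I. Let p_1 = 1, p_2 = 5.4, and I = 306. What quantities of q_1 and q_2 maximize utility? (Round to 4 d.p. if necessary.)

q_1* = 71.3897, q_2* = 43.4464

MRS = MU_q_1/MU_q_2 = (1/2)·(q_2/q_1)^(2). Set equal to p_1/p_2.
Hence q_2/q_1 = (2·p_1/p_2)^(1/(2)), i.e. raised to the 0.5 power.
Substitute q_2 = (q_2/q_1)·q_1 into the budget: q_1* = I/(p_1 + p_2·(q_2/q_1)).
Numerically q_2/q_1 = 0.608581, so q_1* = 306/(1 + 5.4·0.608581) = 71.3897 and q_2* = 0.608581·71.3897 = 43.4464.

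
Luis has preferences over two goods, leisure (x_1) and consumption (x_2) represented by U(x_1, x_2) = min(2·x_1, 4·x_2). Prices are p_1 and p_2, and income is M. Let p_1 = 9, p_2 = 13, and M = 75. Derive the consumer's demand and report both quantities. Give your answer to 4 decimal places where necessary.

Demand: x_1*(p_1,p_2,M) = 4·M/(4·p_1 + 2·p_2), x_2* = 2·M/(4·p_1 + 2·p_2).
Here 4·9 + 2·13 = 62, giving x_1* = 4.8387 and x_2* = 2.4194.

x_1* = 4.8387, x_2* = 2.4194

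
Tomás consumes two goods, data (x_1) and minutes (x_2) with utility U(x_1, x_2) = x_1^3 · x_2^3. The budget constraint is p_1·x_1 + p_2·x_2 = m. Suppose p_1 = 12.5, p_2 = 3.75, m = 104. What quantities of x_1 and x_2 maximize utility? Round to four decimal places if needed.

MU_x_1/MU_x_2 = (3·x_2)/(3·x_1); tangency sets this equal to p_1/p_2.
Rearranging, p_2·x_2 = p_1·x_1. Substituting into the budget gives p_1·x_1·(1 + 1) = m.
Demand: x_1*(p_1,p_2,m) = 0.5·m/p_1 and x_2* = 0.5·m/p_2.
At p_1=12.5, p_2=3.75, m=104: x_1* = 0.5·104/12.5 = 4.16, x_2* = 13.8667.

x_1* = 4.16, x_2* = 13.8667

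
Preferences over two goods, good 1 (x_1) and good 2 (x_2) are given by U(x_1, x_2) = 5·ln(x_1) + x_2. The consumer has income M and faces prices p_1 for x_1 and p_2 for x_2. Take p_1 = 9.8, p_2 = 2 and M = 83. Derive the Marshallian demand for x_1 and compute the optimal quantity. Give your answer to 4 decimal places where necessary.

So x_1*(p_1,p_2) = 5·p_2/p_1, independent of income; and x_2* = (M − 5·p_2)/p_2.
At the given prices: x_1* = 5·2/9.8 = 1.0204.

x_1* = 1.0204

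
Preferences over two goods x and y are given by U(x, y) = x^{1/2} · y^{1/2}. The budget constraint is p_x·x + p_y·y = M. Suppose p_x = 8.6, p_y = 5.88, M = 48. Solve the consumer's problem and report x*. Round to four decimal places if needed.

Tangency: MRS = y/x = p_x/p_y.
So 0.5·p_y·y = 0.5·p_x·x; combined with the budget, a share 0.5 of income goes to x.
Demand: x*(p_x,p_y,M) = 0.5·M/p_x and y* = 0.5·M/p_y.
At p_x=8.6, p_y=5.88, M=48: x* = 0.5·48/8.6 = 2.7907.

x* = 2.7907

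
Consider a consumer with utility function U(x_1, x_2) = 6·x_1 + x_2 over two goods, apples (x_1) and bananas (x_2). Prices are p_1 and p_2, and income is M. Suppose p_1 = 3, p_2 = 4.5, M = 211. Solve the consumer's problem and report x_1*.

Perfect substitutes: compare marginal utility per dollar. 6/p_1 vs 1/p_2 → 2 vs 0.2222.
x_1 gives more utility per dollar, so spend all income on x_1: x_1* = M/p_1, x_2* = 0.
Numerically: x_1* = 70.3333, x_2* = 0.

x_1* = 70.3333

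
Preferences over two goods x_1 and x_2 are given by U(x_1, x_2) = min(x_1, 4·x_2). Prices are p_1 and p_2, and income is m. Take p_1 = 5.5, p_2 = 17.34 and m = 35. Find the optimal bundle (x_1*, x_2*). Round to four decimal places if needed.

With perfect complements, no substitution: consume in ratio x_1:x_2 = 4:1.
Budget: p_1·x_1 + p_2·(1/4)·x_1 = m, so (4·p_1 + p_2)·x_1 = 4·m.
Demand: x_1*(p_1,p_2,m) = 4·m/(4·p_1 + p_2), x_2* = m/(4·p_1 + p_2).
Here 4·5.5 + 17.34 = 39.34, giving x_1* = 3.5587 and x_2* = 0.8897.

x_1* = 3.5587, x_2* = 0.8897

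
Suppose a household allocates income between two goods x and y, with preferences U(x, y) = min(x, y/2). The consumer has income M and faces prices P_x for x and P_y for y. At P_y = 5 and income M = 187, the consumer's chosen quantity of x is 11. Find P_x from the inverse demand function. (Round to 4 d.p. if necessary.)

With perfect complements, no substitution: consume in ratio x:y = 1:2.
Budget: P_x·x + P_y·2·x = M, so (P_x + 2·P_y)·x = M.
Demand: x*(P_x,P_y,M) = M/(P_x + 2·P_y), y* = 2·M/(P_x + 2·P_y).
Set x* = 11 in the demand function and solve for P_x: P_x = 7.

P_x = 7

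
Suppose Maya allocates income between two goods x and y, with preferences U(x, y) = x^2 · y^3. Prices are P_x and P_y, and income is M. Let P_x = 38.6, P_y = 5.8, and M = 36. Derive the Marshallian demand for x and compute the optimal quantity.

x* = 0.3731

At P_x=38.6, P_y=5.8, M=36: x* = 0.4·36/38.6 = 0.3731.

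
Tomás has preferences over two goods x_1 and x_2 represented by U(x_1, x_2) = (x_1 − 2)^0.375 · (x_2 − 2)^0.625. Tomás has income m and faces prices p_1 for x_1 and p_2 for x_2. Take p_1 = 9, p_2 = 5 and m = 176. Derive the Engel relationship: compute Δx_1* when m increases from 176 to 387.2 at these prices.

Δx_1* = 8.8

After buying the subsistence bundle (2, 2), a share 0.375 of the remaining income goes to x_1: x_1* = 2 + 0.375·(m − 2p_1 − 2p_2)/p_1.
Discretionary income = 176 − 2·9 − 2·5 = 148; x_1* = 2 + 0.375·148/9 = 8.1667.
At m' = 387.2: x_1* = 16.9667. Change: 16.9667 − 8.1667 = 8.8.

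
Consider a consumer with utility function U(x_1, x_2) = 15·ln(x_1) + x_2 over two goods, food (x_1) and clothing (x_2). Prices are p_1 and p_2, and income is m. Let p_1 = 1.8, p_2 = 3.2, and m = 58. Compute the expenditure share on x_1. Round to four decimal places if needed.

share on x_1 = 0.8276

MU_x_1 = 15/x_1, MU_x_2 = 1. Tangency: 15/x_1 = p_1/p_2.
So x_1*(p_1,p_2) = 15·p_2/p_1, independent of income; and x_2* = (m − 15·p_2)/p_2.
At the given prices: x_1* = 15·3.2/1.8 = 26.6667, and x_2* = 3.125.
Expenditure on x_1: 1.8·26.6667 = 48; share = 0.8276.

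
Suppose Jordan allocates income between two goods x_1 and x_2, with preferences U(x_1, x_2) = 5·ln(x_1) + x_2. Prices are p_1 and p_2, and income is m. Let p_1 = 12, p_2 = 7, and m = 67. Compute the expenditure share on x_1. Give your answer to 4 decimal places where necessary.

MU_x_1 = 5/x_1, MU_x_2 = 1. Tangency: 5/x_1 = p_1/p_2.
So x_1*(p_1,p_2) = 5·p_2/p_1, independent of income; and x_2* = (m − 5·p_2)/p_2.
At the given prices: x_1* = 5·7/12 = 2.9167, and x_2* = 4.5714.
Expenditure on x_1: 12·2.9167 = 35; share = 0.5224.

share on x_1 = 0.5224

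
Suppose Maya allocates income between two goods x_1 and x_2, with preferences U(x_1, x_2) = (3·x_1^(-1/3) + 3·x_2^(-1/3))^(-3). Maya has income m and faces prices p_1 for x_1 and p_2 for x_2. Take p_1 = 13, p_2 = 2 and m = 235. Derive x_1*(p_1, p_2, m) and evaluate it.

x_1* = 11.1155

From the CES first-order condition, (x_2/x_1)^(4/3) = p_1/p_2.
Hence x_2/x_1 = (p_1/p_2)^(1/(4/3)), i.e. raised to the 0.75 power.
With the ratio pinned down, the budget gives x_1* = m/(p_1 + p_2·(x_2/x_1)) and x_2* = (x_2/x_1)·x_1*.
Numerically x_2/x_1 = 4.070849, so x_1* = 235/(13 + 2·4.070849) = 11.1155.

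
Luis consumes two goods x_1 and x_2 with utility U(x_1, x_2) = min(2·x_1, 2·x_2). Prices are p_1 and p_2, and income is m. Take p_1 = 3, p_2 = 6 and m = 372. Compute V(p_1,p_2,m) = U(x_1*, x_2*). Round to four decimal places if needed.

Demand: x_1*(p_1,p_2,m) = 2·m/(2·p_1 + 2·p_2), x_2* = 2·m/(2·p_1 + 2·p_2).
Here 2·3 + 2·6 = 18, giving x_1* = 41.3333 and x_2* = 41.3333.
Utility at the optimum: U(41.3333, 41.3333) = 82.6667.

V = 82.6667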